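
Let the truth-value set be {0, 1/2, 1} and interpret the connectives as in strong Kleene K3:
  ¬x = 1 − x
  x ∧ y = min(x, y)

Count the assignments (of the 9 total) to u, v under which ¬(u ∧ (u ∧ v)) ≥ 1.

5

u = 0, v = 0 ↦ 1  ≥
u = 0, v = 1/2 ↦ 1  ≥
u = 0, v = 1 ↦ 1  ≥
u = 1/2, v = 0 ↦ 1  ≥
u = 1/2, v = 1/2 ↦ 1/2  <
u = 1/2, v = 1 ↦ 1/2  <
u = 1, v = 0 ↦ 1  ≥
u = 1, v = 1/2 ↦ 1/2  <
u = 1, v = 1 ↦ 0  <
So 5 of the 9 assignments meet the threshold.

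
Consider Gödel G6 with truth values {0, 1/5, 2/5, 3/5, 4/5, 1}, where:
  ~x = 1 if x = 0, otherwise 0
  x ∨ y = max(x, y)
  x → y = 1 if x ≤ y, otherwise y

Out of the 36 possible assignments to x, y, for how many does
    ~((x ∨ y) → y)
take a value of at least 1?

5

value 1: 5 assignments (counts)
value 0: 31 assignments
So 5 of the 36 assignments meet the threshold.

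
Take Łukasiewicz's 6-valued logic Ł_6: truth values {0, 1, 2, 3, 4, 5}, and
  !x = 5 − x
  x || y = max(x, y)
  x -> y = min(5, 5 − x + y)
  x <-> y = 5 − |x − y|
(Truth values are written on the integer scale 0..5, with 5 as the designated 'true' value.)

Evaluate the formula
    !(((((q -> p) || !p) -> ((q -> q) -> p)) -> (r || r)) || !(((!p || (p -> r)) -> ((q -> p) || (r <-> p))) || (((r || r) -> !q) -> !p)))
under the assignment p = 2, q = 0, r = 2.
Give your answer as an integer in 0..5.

q -> p = 0 -> 2 = 5
!p = !2 = 3
(q -> p) || !p = 5 || 3 = 5
q -> q = 0 -> 0 = 5
(q -> q) -> p = 5 -> 2 = 2
((q -> p) || !p) -> ((q -> q) -> p) = 5 -> 2 = 2
r || r = 2 || 2 = 2
(((q -> p) || !p) -> ((q -> q) -> p)) -> (r || r) = 2 -> 2 = 5
!p = !2 = 3
p -> r = 2 -> 2 = 5
!p || (p -> r) = 3 || 5 = 5
q -> p = 0 -> 2 = 5
r <-> p = 2 <-> 2 = 5
(q -> p) || (r <-> p) = 5 || 5 = 5
(!p || (p -> r)) -> ((q -> p) || (r <-> p)) = 5 -> 5 = 5
r || r = 2 || 2 = 2
!q = !0 = 5
(r || r) -> !q = 2 -> 5 = 5
!p = !2 = 3
((r || r) -> !q) -> !p = 5 -> 3 = 3
((!p || (p -> r)) -> ((q -> p) || (r <-> p))) || (((r || r) -> !q) -> !p) = 5 || 3 = 5
!(((!p || (p -> r)) -> ((q -> p) || (r <-> p))) || (((r || r) -> !q) -> !p)) = !5 = 0
((((q -> p) || !p) -> ((q -> q) -> p)) -> (r || r)) || !(((!p || (p -> r)) -> ((q -> p) || (r <-> p))) || (((r || r) -> !q) -> !p)) = 5 || 0 = 5
!(((((q -> p) || !p) -> ((q -> q) -> p)) -> (r || r)) || !(((!p || (p -> r)) -> ((q -> p) || (r <-> p))) || (((r || r) -> !q) -> !p))) = !5 = 0

0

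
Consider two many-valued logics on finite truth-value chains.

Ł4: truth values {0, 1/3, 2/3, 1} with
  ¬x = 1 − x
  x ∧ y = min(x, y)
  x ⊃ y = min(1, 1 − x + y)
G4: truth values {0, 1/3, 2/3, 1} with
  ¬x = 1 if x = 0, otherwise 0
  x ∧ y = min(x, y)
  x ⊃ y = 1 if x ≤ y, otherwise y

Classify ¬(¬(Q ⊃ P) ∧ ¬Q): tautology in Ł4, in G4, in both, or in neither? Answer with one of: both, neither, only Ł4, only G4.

only G4

In Ł4: at P = 0, Q = 1/3 the value is 2/3 — not a tautology.
In G4: every assignment gives 1 — tautology.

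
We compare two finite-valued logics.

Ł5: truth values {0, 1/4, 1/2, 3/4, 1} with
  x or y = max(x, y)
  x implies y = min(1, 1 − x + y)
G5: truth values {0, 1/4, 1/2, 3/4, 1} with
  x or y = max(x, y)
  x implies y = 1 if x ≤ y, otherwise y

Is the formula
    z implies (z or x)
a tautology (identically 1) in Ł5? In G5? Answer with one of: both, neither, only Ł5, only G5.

In Ł5: every assignment gives 1 — tautology.
In G5: every assignment gives 1 — tautology.

both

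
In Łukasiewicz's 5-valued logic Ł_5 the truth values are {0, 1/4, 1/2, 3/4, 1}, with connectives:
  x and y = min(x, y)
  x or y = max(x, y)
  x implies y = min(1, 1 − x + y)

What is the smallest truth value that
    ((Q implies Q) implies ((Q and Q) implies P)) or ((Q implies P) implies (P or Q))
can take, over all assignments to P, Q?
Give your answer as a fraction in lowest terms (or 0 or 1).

Take P = 0, Q = 1/4:
Q implies Q = 1/4 implies 1/4 = 1
Q and Q = 1/4 and 1/4 = 1/4
(Q and Q) implies P = 1/4 implies 0 = 3/4
(Q implies Q) implies ((Q and Q) implies P) = 1 implies 3/4 = 3/4
Q implies P = 1/4 implies 0 = 3/4
P or Q = 0 or 1/4 = 1/4
(Q implies P) implies (P or Q) = 3/4 implies 1/4 = 1/2
((Q implies Q) implies ((Q and Q) implies P)) or ((Q implies P) implies (P or Q)) = 3/4 or 1/2 = 3/4
No assignment yields a value below 3/4, so this is the minimum.

3/4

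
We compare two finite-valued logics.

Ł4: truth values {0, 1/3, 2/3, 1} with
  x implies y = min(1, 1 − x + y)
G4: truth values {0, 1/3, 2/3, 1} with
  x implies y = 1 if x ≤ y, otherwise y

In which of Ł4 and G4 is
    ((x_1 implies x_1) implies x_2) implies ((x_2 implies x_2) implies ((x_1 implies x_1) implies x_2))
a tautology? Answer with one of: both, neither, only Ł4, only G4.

In Ł4: every assignment gives 1 — tautology.
In G4: every assignment gives 1 — tautology.

both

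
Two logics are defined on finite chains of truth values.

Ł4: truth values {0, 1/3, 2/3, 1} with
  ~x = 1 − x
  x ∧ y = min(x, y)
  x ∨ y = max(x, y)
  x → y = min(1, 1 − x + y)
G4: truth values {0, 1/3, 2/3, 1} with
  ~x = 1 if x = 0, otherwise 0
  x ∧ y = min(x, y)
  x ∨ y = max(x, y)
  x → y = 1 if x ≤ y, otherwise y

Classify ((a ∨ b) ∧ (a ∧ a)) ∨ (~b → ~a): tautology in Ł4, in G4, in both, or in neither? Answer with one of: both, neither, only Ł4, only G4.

neither

In Ł4: at a = 1/3, b = 0 the value is 2/3 — not a tautology.
In G4: at a = 1/3, b = 0 the value is 1/3 — not a tautology.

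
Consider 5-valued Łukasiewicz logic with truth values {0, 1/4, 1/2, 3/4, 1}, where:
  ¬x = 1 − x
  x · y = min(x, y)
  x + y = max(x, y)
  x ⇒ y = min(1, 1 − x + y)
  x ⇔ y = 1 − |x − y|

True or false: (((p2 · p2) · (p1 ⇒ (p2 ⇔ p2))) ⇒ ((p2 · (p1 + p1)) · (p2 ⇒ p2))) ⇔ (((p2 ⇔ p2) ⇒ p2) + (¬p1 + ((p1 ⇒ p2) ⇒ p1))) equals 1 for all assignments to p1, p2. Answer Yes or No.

No

Counterexample: take p1 = 0, p2 = 1/4.
p2 · p2 = 1/4 · 1/4 = 1/4
p2 ⇔ p2 = 1/4 ⇔ 1/4 = 1
p1 ⇒ (p2 ⇔ p2) = 0 ⇒ 1 = 1
(p2 · p2) · (p1 ⇒ (p2 ⇔ p2)) = 1/4 · 1 = 1/4
p1 + p1 = 0 + 0 = 0
p2 · (p1 + p1) = 1/4 · 0 = 0
p2 ⇒ p2 = 1/4 ⇒ 1/4 = 1
(p2 · (p1 + p1)) · (p2 ⇒ p2) = 0 · 1 = 0
((p2 · p2) · (p1 ⇒ (p2 ⇔ p2))) ⇒ ((p2 · (p1 + p1)) · (p2 ⇒ p2)) = 1/4 ⇒ 0 = 3/4
p2 ⇔ p2 = 1/4 ⇔ 1/4 = 1
(p2 ⇔ p2) ⇒ p2 = 1 ⇒ 1/4 = 1/4
¬p1 = ¬0 = 1
p1 ⇒ p2 = 0 ⇒ 1/4 = 1
(p1 ⇒ p2) ⇒ p1 = 1 ⇒ 0 = 0
¬p1 + ((p1 ⇒ p2) ⇒ p1) = 1 + 0 = 1
((p2 ⇔ p2) ⇒ p2) + (¬p1 + ((p1 ⇒ p2) ⇒ p1)) = 1/4 + 1 = 1
(((p2 · p2) · (p1 ⇒ (p2 ⇔ p2))) ⇒ ((p2 · (p1 + p1)) · (p2 ⇒ p2))) ⇔ (((p2 ⇔ p2) ⇒ p2) + (¬p1 + ((p1 ⇒ p2) ⇒ p1))) = 3/4 ⇔ 1 = 3/4
This gives 3/4 ≠ 1.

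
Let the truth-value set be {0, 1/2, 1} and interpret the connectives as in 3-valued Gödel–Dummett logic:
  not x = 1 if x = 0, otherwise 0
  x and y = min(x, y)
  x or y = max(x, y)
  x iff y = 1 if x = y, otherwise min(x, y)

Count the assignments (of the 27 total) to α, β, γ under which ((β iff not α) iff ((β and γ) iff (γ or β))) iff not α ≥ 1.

16

value 1: 16 assignments (counts)
value 1/2: 2 assignments
value 0: 9 assignments
So 16 of the 27 assignments meet the threshold.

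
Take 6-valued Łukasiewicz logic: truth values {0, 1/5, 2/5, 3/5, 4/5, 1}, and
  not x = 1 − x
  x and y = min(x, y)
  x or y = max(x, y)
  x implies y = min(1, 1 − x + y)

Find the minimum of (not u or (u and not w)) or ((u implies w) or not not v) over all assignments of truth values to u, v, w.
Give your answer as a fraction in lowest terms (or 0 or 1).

3/5

Take u = 2/5, v = 0, w = 0:
not u = not 2/5 = 3/5
not w = not 0 = 1
u and not w = 2/5 and 1 = 2/5
not u or (u and not w) = 3/5 or 2/5 = 3/5
u implies w = 2/5 implies 0 = 3/5
not v = not 0 = 1
not not v = not 1 = 0
(u implies w) or not not v = 3/5 or 0 = 3/5
(not u or (u and not w)) or ((u implies w) or not not v) = 3/5 or 3/5 = 3/5
No assignment yields a value below 3/5, so this is the minimum.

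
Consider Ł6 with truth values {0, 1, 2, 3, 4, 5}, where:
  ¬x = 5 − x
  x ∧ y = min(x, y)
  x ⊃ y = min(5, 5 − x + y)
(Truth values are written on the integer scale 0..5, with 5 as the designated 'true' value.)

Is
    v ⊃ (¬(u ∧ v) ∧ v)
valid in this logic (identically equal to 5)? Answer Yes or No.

No

Counterexample: take u = 1, v = 5.
u ∧ v = 1 ∧ 5 = 1
¬(u ∧ v) = ¬1 = 4
¬(u ∧ v) ∧ v = 4 ∧ 5 = 4
v ⊃ (¬(u ∧ v) ∧ v) = 5 ⊃ 4 = 4
This gives 4 ≠ 5.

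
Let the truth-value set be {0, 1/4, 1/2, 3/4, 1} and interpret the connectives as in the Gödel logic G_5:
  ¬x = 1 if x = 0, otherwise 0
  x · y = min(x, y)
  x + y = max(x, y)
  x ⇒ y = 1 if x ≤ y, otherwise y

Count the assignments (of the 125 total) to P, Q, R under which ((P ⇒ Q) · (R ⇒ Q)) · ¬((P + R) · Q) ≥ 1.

5

value 1: 5 assignments (counts)
value 0: 120 assignments
So 5 of the 125 assignments meet the threshold.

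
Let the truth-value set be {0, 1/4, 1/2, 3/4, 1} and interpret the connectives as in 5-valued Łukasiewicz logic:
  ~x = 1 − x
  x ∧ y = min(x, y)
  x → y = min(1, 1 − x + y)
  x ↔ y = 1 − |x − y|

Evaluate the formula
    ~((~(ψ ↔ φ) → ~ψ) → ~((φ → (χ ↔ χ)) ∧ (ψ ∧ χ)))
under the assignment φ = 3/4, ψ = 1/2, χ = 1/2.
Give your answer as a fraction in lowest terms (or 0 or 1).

ψ ↔ φ = 1/2 ↔ 3/4 = 3/4
~(ψ ↔ φ) = ~3/4 = 1/4
~ψ = ~1/2 = 1/2
~(ψ ↔ φ) → ~ψ = 1/4 → 1/2 = 1
χ ↔ χ = 1/2 ↔ 1/2 = 1
φ → (χ ↔ χ) = 3/4 → 1 = 1
ψ ∧ χ = 1/2 ∧ 1/2 = 1/2
(φ → (χ ↔ χ)) ∧ (ψ ∧ χ) = 1 ∧ 1/2 = 1/2
~((φ → (χ ↔ χ)) ∧ (ψ ∧ χ)) = ~1/2 = 1/2
(~(ψ ↔ φ) → ~ψ) → ~((φ → (χ ↔ χ)) ∧ (ψ ∧ χ)) = 1 → 1/2 = 1/2
~((~(ψ ↔ φ) → ~ψ) → ~((φ → (χ ↔ χ)) ∧ (ψ ∧ χ))) = ~1/2 = 1/2

1/2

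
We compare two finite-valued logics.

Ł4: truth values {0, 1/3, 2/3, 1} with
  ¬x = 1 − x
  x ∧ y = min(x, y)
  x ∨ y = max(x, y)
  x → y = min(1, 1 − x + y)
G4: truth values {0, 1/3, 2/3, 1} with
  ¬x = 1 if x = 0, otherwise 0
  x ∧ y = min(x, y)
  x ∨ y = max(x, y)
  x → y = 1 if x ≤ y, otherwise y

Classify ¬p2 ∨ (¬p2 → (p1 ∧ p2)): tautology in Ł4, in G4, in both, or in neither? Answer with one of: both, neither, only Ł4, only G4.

In Ł4: at p1 = 0, p2 = 1/3 the value is 2/3 — not a tautology.
In G4: every assignment gives 1 — tautology.

only G4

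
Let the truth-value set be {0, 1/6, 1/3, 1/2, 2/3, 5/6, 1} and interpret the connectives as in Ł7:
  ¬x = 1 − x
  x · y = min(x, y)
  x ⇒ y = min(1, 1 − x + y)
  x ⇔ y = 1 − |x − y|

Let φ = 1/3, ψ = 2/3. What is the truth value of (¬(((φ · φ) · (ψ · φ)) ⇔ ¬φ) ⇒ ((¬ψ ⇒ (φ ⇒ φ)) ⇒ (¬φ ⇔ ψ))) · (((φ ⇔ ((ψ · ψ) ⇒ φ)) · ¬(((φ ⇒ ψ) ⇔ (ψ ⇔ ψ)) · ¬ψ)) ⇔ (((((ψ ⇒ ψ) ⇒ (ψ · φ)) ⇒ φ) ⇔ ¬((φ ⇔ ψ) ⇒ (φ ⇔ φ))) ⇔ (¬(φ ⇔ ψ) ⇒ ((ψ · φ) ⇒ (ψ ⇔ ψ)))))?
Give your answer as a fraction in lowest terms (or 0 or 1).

1/3

φ · φ = 1/3 · 1/3 = 1/3
ψ · φ = 2/3 · 1/3 = 1/3
(φ · φ) · (ψ · φ) = 1/3 · 1/3 = 1/3
¬φ = ¬1/3 = 2/3
((φ · φ) · (ψ · φ)) ⇔ ¬φ = 1/3 ⇔ 2/3 = 2/3
¬(((φ · φ) · (ψ · φ)) ⇔ ¬φ) = ¬2/3 = 1/3
¬ψ = ¬2/3 = 1/3
φ ⇒ φ = 1/3 ⇒ 1/3 = 1
¬ψ ⇒ (φ ⇒ φ) = 1/3 ⇒ 1 = 1
¬φ = ¬1/3 = 2/3
¬φ ⇔ ψ = 2/3 ⇔ 2/3 = 1
(¬ψ ⇒ (φ ⇒ φ)) ⇒ (¬φ ⇔ ψ) = 1 ⇒ 1 = 1
¬(((φ · φ) · (ψ · φ)) ⇔ ¬φ) ⇒ ((¬ψ ⇒ (φ ⇒ φ)) ⇒ (¬φ ⇔ ψ)) = 1/3 ⇒ 1 = 1
ψ · ψ = 2/3 · 2/3 = 2/3
(ψ · ψ) ⇒ φ = 2/3 ⇒ 1/3 = 2/3
φ ⇔ ((ψ · ψ) ⇒ φ) = 1/3 ⇔ 2/3 = 2/3
φ ⇒ ψ = 1/3 ⇒ 2/3 = 1
ψ ⇔ ψ = 2/3 ⇔ 2/3 = 1
(φ ⇒ ψ) ⇔ (ψ ⇔ ψ) = 1 ⇔ 1 = 1
¬ψ = ¬2/3 = 1/3
((φ ⇒ ψ) ⇔ (ψ ⇔ ψ)) · ¬ψ = 1 · 1/3 = 1/3
¬(((φ ⇒ ψ) ⇔ (ψ ⇔ ψ)) · ¬ψ) = ¬1/3 = 2/3
(φ ⇔ ((ψ · ψ) ⇒ φ)) · ¬(((φ ⇒ ψ) ⇔ (ψ ⇔ ψ)) · ¬ψ) = 2/3 · 2/3 = 2/3
ψ ⇒ ψ = 2/3 ⇒ 2/3 = 1
ψ · φ = 2/3 · 1/3 = 1/3
(ψ ⇒ ψ) ⇒ (ψ · φ) = 1 ⇒ 1/3 = 1/3
((ψ ⇒ ψ) ⇒ (ψ · φ)) ⇒ φ = 1/3 ⇒ 1/3 = 1
φ ⇔ ψ = 1/3 ⇔ 2/3 = 2/3
φ ⇔ φ = 1/3 ⇔ 1/3 = 1
(φ ⇔ ψ) ⇒ (φ ⇔ φ) = 2/3 ⇒ 1 = 1
¬((φ ⇔ ψ) ⇒ (φ ⇔ φ)) = ¬1 = 0
(((ψ ⇒ ψ) ⇒ (ψ · φ)) ⇒ φ) ⇔ ¬((φ ⇔ ψ) ⇒ (φ ⇔ φ)) = 1 ⇔ 0 = 0
φ ⇔ ψ = 1/3 ⇔ 2/3 = 2/3
¬(φ ⇔ ψ) = ¬2/3 = 1/3
ψ · φ = 2/3 · 1/3 = 1/3
ψ ⇔ ψ = 2/3 ⇔ 2/3 = 1
(ψ · φ) ⇒ (ψ ⇔ ψ) = 1/3 ⇒ 1 = 1
¬(φ ⇔ ψ) ⇒ ((ψ · φ) ⇒ (ψ ⇔ ψ)) = 1/3 ⇒ 1 = 1
((((ψ ⇒ ψ) ⇒ (ψ · φ)) ⇒ φ) ⇔ ¬((φ ⇔ ψ) ⇒ (φ ⇔ φ))) ⇔ (¬(φ ⇔ ψ) ⇒ ((ψ · φ) ⇒ (ψ ⇔ ψ))) = 0 ⇔ 1 = 0
((φ ⇔ ((ψ · ψ) ⇒ φ)) · ¬(((φ ⇒ ψ) ⇔ (ψ ⇔ ψ)) · ¬ψ)) ⇔ (((((ψ ⇒ ψ) ⇒ (ψ · φ)) ⇒ φ) ⇔ ¬((φ ⇔ ψ) ⇒ (φ ⇔ φ))) ⇔ (¬(φ ⇔ ψ) ⇒ ((ψ · φ) ⇒ (ψ ⇔ ψ)))) = 2/3 ⇔ 0 = 1/3
(¬(((φ · φ) · (ψ · φ)) ⇔ ¬φ) ⇒ ((¬ψ ⇒ (φ ⇒ φ)) ⇒ (¬φ ⇔ ψ))) · (((φ ⇔ ((ψ · ψ) ⇒ φ)) · ¬(((φ ⇒ ψ) ⇔ (ψ ⇔ ψ)) · ¬ψ)) ⇔ (((((ψ ⇒ ψ) ⇒ (ψ · φ)) ⇒ φ) ⇔ ¬((φ ⇔ ψ) ⇒ (φ ⇔ φ))) ⇔ (¬(φ ⇔ ψ) ⇒ ((ψ · φ) ⇒ (ψ ⇔ ψ))))) = 1 · 1/3 = 1/3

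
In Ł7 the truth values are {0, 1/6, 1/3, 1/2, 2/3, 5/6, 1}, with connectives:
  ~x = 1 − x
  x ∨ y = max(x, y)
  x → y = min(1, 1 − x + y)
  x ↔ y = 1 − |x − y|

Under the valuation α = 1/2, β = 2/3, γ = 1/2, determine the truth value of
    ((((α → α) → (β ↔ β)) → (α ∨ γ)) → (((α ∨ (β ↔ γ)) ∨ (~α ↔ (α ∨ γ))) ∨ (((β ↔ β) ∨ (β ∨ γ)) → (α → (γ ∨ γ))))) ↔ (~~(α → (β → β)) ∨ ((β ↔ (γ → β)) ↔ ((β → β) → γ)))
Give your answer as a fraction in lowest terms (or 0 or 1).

1

α → α = 1/2 → 1/2 = 1
β ↔ β = 2/3 ↔ 2/3 = 1
(α → α) → (β ↔ β) = 1 → 1 = 1
α ∨ γ = 1/2 ∨ 1/2 = 1/2
((α → α) → (β ↔ β)) → (α ∨ γ) = 1 → 1/2 = 1/2
β ↔ γ = 2/3 ↔ 1/2 = 5/6
α ∨ (β ↔ γ) = 1/2 ∨ 5/6 = 5/6
~α = ~1/2 = 1/2
α ∨ γ = 1/2 ∨ 1/2 = 1/2
~α ↔ (α ∨ γ) = 1/2 ↔ 1/2 = 1
(α ∨ (β ↔ γ)) ∨ (~α ↔ (α ∨ γ)) = 5/6 ∨ 1 = 1
β ↔ β = 2/3 ↔ 2/3 = 1
β ∨ γ = 2/3 ∨ 1/2 = 2/3
(β ↔ β) ∨ (β ∨ γ) = 1 ∨ 2/3 = 1
γ ∨ γ = 1/2 ∨ 1/2 = 1/2
α → (γ ∨ γ) = 1/2 → 1/2 = 1
((β ↔ β) ∨ (β ∨ γ)) → (α → (γ ∨ γ)) = 1 → 1 = 1
((α ∨ (β ↔ γ)) ∨ (~α ↔ (α ∨ γ))) ∨ (((β ↔ β) ∨ (β ∨ γ)) → (α → (γ ∨ γ))) = 1 ∨ 1 = 1
(((α → α) → (β ↔ β)) → (α ∨ γ)) → (((α ∨ (β ↔ γ)) ∨ (~α ↔ (α ∨ γ))) ∨ (((β ↔ β) ∨ (β ∨ γ)) → (α → (γ ∨ γ)))) = 1/2 → 1 = 1
β → β = 2/3 → 2/3 = 1
α → (β → β) = 1/2 → 1 = 1
~(α → (β → β)) = ~1 = 0
~~(α → (β → β)) = ~0 = 1
γ → β = 1/2 → 2/3 = 1
β ↔ (γ → β) = 2/3 ↔ 1 = 2/3
β → β = 2/3 → 2/3 = 1
(β → β) → γ = 1 → 1/2 = 1/2
(β ↔ (γ → β)) ↔ ((β → β) → γ) = 2/3 ↔ 1/2 = 5/6
~~(α → (β → β)) ∨ ((β ↔ (γ → β)) ↔ ((β → β) → γ)) = 1 ∨ 5/6 = 1
((((α → α) → (β ↔ β)) → (α ∨ γ)) → (((α ∨ (β ↔ γ)) ∨ (~α ↔ (α ∨ γ))) ∨ (((β ↔ β) ∨ (β ∨ γ)) → (α → (γ ∨ γ))))) ↔ (~~(α → (β → β)) ∨ ((β ↔ (γ → β)) ↔ ((β → β) → γ))) = 1 ↔ 1 = 1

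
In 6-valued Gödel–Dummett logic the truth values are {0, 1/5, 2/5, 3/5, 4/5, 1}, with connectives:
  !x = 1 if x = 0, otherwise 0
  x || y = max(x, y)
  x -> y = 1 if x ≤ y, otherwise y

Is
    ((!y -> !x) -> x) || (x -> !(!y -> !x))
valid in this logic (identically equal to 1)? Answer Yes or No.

No

Counterexample: take x = 1/5, y = 1/5.
!y = !1/5 = 0
!x = !1/5 = 0
!y -> !x = 0 -> 0 = 1
(!y -> !x) -> x = 1 -> 1/5 = 1/5
!y = !1/5 = 0
!x = !1/5 = 0
!y -> !x = 0 -> 0 = 1
!(!y -> !x) = !1 = 0
x -> !(!y -> !x) = 1/5 -> 0 = 0
((!y -> !x) -> x) || (x -> !(!y -> !x)) = 1/5 || 0 = 1/5
This gives 1/5 ≠ 1.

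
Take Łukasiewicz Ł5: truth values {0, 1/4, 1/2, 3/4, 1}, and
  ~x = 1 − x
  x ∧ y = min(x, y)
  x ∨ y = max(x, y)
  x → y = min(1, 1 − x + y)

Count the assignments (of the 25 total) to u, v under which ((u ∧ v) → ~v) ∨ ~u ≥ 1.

value 1: 18 assignments (counts)
value 3/4: 2 assignments
value 1/2: 3 assignments
value 1/4: 1 assignment
value 0: 1 assignment
So 18 of the 25 assignments meet the threshold.

18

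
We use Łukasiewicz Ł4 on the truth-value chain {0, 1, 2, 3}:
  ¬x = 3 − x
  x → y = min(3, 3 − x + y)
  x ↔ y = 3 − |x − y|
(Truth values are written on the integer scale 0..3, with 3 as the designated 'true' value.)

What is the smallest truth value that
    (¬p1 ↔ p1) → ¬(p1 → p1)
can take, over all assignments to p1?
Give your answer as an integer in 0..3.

Take p1 = 1:
¬p1 = ¬1 = 2
¬p1 ↔ p1 = 2 ↔ 1 = 2
p1 → p1 = 1 → 1 = 3
¬(p1 → p1) = ¬3 = 0
(¬p1 ↔ p1) → ¬(p1 → p1) = 2 → 0 = 1
No assignment yields a value below 1, so this is the minimum.

1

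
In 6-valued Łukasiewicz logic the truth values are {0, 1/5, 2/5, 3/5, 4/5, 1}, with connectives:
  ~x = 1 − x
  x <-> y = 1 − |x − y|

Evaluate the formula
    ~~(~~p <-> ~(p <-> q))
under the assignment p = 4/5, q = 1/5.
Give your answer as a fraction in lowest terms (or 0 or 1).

4/5

~p = ~4/5 = 1/5
~~p = ~1/5 = 4/5
p <-> q = 4/5 <-> 1/5 = 2/5
~(p <-> q) = ~2/5 = 3/5
~~p <-> ~(p <-> q) = 4/5 <-> 3/5 = 4/5
~(~~p <-> ~(p <-> q)) = ~4/5 = 1/5
~~(~~p <-> ~(p <-> q)) = ~1/5 = 4/5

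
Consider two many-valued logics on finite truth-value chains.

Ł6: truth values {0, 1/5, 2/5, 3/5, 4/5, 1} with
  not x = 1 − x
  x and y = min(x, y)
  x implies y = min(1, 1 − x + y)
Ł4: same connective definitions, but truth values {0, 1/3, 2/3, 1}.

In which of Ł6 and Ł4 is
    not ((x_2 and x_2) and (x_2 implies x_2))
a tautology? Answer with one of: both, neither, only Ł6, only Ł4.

In Ł6: at x_2 = 1/5 the value is 4/5 — not a tautology.
In Ł4: at x_2 = 1/3 the value is 2/3 — not a tautology.

neither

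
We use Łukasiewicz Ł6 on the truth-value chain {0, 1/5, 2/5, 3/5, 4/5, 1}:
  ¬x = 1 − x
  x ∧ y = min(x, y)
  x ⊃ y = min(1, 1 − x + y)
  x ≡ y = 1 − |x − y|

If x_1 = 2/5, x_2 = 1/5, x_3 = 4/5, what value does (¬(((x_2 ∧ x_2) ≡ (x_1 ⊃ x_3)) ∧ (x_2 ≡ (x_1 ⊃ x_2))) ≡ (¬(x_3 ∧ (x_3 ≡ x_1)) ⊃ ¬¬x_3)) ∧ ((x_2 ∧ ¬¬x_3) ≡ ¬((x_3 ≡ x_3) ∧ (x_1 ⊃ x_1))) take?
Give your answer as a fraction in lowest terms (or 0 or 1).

4/5

x_2 ∧ x_2 = 1/5 ∧ 1/5 = 1/5
x_1 ⊃ x_3 = 2/5 ⊃ 4/5 = 1
(x_2 ∧ x_2) ≡ (x_1 ⊃ x_3) = 1/5 ≡ 1 = 1/5
x_1 ⊃ x_2 = 2/5 ⊃ 1/5 = 4/5
x_2 ≡ (x_1 ⊃ x_2) = 1/5 ≡ 4/5 = 2/5
((x_2 ∧ x_2) ≡ (x_1 ⊃ x_3)) ∧ (x_2 ≡ (x_1 ⊃ x_2)) = 1/5 ∧ 2/5 = 1/5
¬(((x_2 ∧ x_2) ≡ (x_1 ⊃ x_3)) ∧ (x_2 ≡ (x_1 ⊃ x_2))) = ¬1/5 = 4/5
x_3 ≡ x_1 = 4/5 ≡ 2/5 = 3/5
x_3 ∧ (x_3 ≡ x_1) = 4/5 ∧ 3/5 = 3/5
¬(x_3 ∧ (x_3 ≡ x_1)) = ¬3/5 = 2/5
¬x_3 = ¬4/5 = 1/5
¬¬x_3 = ¬1/5 = 4/5
¬(x_3 ∧ (x_3 ≡ x_1)) ⊃ ¬¬x_3 = 2/5 ⊃ 4/5 = 1
¬(((x_2 ∧ x_2) ≡ (x_1 ⊃ x_3)) ∧ (x_2 ≡ (x_1 ⊃ x_2))) ≡ (¬(x_3 ∧ (x_3 ≡ x_1)) ⊃ ¬¬x_3) = 4/5 ≡ 1 = 4/5
¬x_3 = ¬4/5 = 1/5
¬¬x_3 = ¬1/5 = 4/5
x_2 ∧ ¬¬x_3 = 1/5 ∧ 4/5 = 1/5
x_3 ≡ x_3 = 4/5 ≡ 4/5 = 1
x_1 ⊃ x_1 = 2/5 ⊃ 2/5 = 1
(x_3 ≡ x_3) ∧ (x_1 ⊃ x_1) = 1 ∧ 1 = 1
¬((x_3 ≡ x_3) ∧ (x_1 ⊃ x_1)) = ¬1 = 0
(x_2 ∧ ¬¬x_3) ≡ ¬((x_3 ≡ x_3) ∧ (x_1 ⊃ x_1)) = 1/5 ≡ 0 = 4/5
(¬(((x_2 ∧ x_2) ≡ (x_1 ⊃ x_3)) ∧ (x_2 ≡ (x_1 ⊃ x_2))) ≡ (¬(x_3 ∧ (x_3 ≡ x_1)) ⊃ ¬¬x_3)) ∧ ((x_2 ∧ ¬¬x_3) ≡ ¬((x_3 ≡ x_3) ∧ (x_1 ⊃ x_1))) = 4/5 ∧ 4/5 = 4/5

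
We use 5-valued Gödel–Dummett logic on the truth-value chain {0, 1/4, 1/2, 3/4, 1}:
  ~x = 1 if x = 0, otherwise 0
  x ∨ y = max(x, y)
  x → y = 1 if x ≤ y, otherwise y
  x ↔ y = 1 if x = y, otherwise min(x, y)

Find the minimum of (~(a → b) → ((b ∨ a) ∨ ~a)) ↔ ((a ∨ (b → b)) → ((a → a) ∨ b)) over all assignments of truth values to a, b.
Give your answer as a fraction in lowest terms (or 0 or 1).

Take a = 1/4, b = 0:
a → b = 1/4 → 0 = 0
~(a → b) = ~0 = 1
b ∨ a = 0 ∨ 1/4 = 1/4
~a = ~1/4 = 0
(b ∨ a) ∨ ~a = 1/4 ∨ 0 = 1/4
~(a → b) → ((b ∨ a) ∨ ~a) = 1 → 1/4 = 1/4
b → b = 0 → 0 = 1
a ∨ (b → b) = 1/4 ∨ 1 = 1
a → a = 1/4 → 1/4 = 1
(a → a) ∨ b = 1 ∨ 0 = 1
(a ∨ (b → b)) → ((a → a) ∨ b) = 1 → 1 = 1
(~(a → b) → ((b ∨ a) ∨ ~a)) ↔ ((a ∨ (b → b)) → ((a → a) ∨ b)) = 1/4 ↔ 1 = 1/4
No assignment yields a value below 1/4, so this is the minimum.

1/4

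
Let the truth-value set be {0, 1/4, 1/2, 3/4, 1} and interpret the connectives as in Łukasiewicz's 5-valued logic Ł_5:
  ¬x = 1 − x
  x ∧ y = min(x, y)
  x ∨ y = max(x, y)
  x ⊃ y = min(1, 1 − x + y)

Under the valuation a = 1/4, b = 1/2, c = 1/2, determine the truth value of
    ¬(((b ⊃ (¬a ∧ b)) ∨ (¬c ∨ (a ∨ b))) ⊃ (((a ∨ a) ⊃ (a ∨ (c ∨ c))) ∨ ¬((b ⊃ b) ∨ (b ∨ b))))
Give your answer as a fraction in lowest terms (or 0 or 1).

0

¬a = ¬1/4 = 3/4
¬a ∧ b = 3/4 ∧ 1/2 = 1/2
b ⊃ (¬a ∧ b) = 1/2 ⊃ 1/2 = 1
¬c = ¬1/2 = 1/2
a ∨ b = 1/4 ∨ 1/2 = 1/2
¬c ∨ (a ∨ b) = 1/2 ∨ 1/2 = 1/2
(b ⊃ (¬a ∧ b)) ∨ (¬c ∨ (a ∨ b)) = 1 ∨ 1/2 = 1
a ∨ a = 1/4 ∨ 1/4 = 1/4
c ∨ c = 1/2 ∨ 1/2 = 1/2
a ∨ (c ∨ c) = 1/4 ∨ 1/2 = 1/2
(a ∨ a) ⊃ (a ∨ (c ∨ c)) = 1/4 ⊃ 1/2 = 1
b ⊃ b = 1/2 ⊃ 1/2 = 1
b ∨ b = 1/2 ∨ 1/2 = 1/2
(b ⊃ b) ∨ (b ∨ b) = 1 ∨ 1/2 = 1
¬((b ⊃ b) ∨ (b ∨ b)) = ¬1 = 0
((a ∨ a) ⊃ (a ∨ (c ∨ c))) ∨ ¬((b ⊃ b) ∨ (b ∨ b)) = 1 ∨ 0 = 1
((b ⊃ (¬a ∧ b)) ∨ (¬c ∨ (a ∨ b))) ⊃ (((a ∨ a) ⊃ (a ∨ (c ∨ c))) ∨ ¬((b ⊃ b) ∨ (b ∨ b))) = 1 ⊃ 1 = 1
¬(((b ⊃ (¬a ∧ b)) ∨ (¬c ∨ (a ∨ b))) ⊃ (((a ∨ a) ⊃ (a ∨ (c ∨ c))) ∨ ¬((b ⊃ b) ∨ (b ∨ b)))) = ¬1 = 0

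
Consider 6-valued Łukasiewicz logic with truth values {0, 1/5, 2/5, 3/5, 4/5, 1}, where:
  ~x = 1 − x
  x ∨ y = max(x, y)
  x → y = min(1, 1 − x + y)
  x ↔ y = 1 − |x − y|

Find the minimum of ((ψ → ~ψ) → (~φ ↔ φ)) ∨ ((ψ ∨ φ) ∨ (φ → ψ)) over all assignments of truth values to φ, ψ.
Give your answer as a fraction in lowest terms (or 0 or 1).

Take φ = 1/5, ψ = 0:
~ψ = ~0 = 1
ψ → ~ψ = 0 → 1 = 1
~φ = ~1/5 = 4/5
~φ ↔ φ = 4/5 ↔ 1/5 = 2/5
(ψ → ~ψ) → (~φ ↔ φ) = 1 → 2/5 = 2/5
ψ ∨ φ = 0 ∨ 1/5 = 1/5
φ → ψ = 1/5 → 0 = 4/5
(ψ ∨ φ) ∨ (φ → ψ) = 1/5 ∨ 4/5 = 4/5
((ψ → ~ψ) → (~φ ↔ φ)) ∨ ((ψ ∨ φ) ∨ (φ → ψ)) = 2/5 ∨ 4/5 = 4/5
No assignment yields a value below 4/5, so this is the minimum.

4/5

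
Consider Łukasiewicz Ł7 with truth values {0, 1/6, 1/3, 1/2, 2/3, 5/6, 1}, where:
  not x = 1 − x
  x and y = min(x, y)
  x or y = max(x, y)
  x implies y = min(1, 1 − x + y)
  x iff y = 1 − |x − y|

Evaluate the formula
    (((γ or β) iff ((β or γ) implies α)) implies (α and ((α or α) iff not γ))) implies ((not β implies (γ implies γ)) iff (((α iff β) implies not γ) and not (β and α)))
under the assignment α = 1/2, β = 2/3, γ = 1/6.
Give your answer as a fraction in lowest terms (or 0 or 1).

γ or β = 1/6 or 2/3 = 2/3
β or γ = 2/3 or 1/6 = 2/3
(β or γ) implies α = 2/3 implies 1/2 = 5/6
(γ or β) iff ((β or γ) implies α) = 2/3 iff 5/6 = 5/6
α or α = 1/2 or 1/2 = 1/2
not γ = not 1/6 = 5/6
(α or α) iff not γ = 1/2 iff 5/6 = 2/3
α and ((α or α) iff not γ) = 1/2 and 2/3 = 1/2
((γ or β) iff ((β or γ) implies α)) implies (α and ((α or α) iff not γ)) = 5/6 implies 1/2 = 2/3
not β = not 2/3 = 1/3
γ implies γ = 1/6 implies 1/6 = 1
not β implies (γ implies γ) = 1/3 implies 1 = 1
α iff β = 1/2 iff 2/3 = 5/6
not γ = not 1/6 = 5/6
(α iff β) implies not γ = 5/6 implies 5/6 = 1
β and α = 2/3 and 1/2 = 1/2
not (β and α) = not 1/2 = 1/2
((α iff β) implies not γ) and not (β and α) = 1 and 1/2 = 1/2
(not β implies (γ implies γ)) iff (((α iff β) implies not γ) and not (β and α)) = 1 iff 1/2 = 1/2
(((γ or β) iff ((β or γ) implies α)) implies (α and ((α or α) iff not γ))) implies ((not β implies (γ implies γ)) iff (((α iff β) implies not γ) and not (β and α))) = 2/3 implies 1/2 = 5/6

5/6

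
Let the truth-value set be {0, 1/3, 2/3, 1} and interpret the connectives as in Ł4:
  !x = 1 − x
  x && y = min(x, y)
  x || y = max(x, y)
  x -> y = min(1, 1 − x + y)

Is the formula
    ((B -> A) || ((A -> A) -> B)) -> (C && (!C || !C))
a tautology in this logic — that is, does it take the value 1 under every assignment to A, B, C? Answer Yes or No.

Counterexample: take A = 0, B = 0, C = 0.
B -> A = 0 -> 0 = 1
A -> A = 0 -> 0 = 1
(A -> A) -> B = 1 -> 0 = 0
(B -> A) || ((A -> A) -> B) = 1 || 0 = 1
!C = !0 = 1
!C = !0 = 1
!C || !C = 1 || 1 = 1
C && (!C || !C) = 0 && 1 = 0
((B -> A) || ((A -> A) -> B)) -> (C && (!C || !C)) = 1 -> 0 = 0
This gives 0 ≠ 1.

No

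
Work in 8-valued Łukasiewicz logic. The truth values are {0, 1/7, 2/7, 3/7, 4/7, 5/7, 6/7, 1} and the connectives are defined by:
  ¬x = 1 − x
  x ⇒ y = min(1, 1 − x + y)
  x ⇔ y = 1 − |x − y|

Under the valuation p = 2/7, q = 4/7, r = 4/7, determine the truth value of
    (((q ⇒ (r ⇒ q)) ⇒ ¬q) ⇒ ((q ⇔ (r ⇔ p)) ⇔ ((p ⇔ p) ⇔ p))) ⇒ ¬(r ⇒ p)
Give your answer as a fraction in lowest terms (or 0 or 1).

r ⇒ q = 4/7 ⇒ 4/7 = 1
q ⇒ (r ⇒ q) = 4/7 ⇒ 1 = 1
¬q = ¬4/7 = 3/7
(q ⇒ (r ⇒ q)) ⇒ ¬q = 1 ⇒ 3/7 = 3/7
r ⇔ p = 4/7 ⇔ 2/7 = 5/7
q ⇔ (r ⇔ p) = 4/7 ⇔ 5/7 = 6/7
p ⇔ p = 2/7 ⇔ 2/7 = 1
(p ⇔ p) ⇔ p = 1 ⇔ 2/7 = 2/7
(q ⇔ (r ⇔ p)) ⇔ ((p ⇔ p) ⇔ p) = 6/7 ⇔ 2/7 = 3/7
((q ⇒ (r ⇒ q)) ⇒ ¬q) ⇒ ((q ⇔ (r ⇔ p)) ⇔ ((p ⇔ p) ⇔ p)) = 3/7 ⇒ 3/7 = 1
r ⇒ p = 4/7 ⇒ 2/7 = 5/7
¬(r ⇒ p) = ¬5/7 = 2/7
(((q ⇒ (r ⇒ q)) ⇒ ¬q) ⇒ ((q ⇔ (r ⇔ p)) ⇔ ((p ⇔ p) ⇔ p))) ⇒ ¬(r ⇒ p) = 1 ⇒ 2/7 = 2/7

2/7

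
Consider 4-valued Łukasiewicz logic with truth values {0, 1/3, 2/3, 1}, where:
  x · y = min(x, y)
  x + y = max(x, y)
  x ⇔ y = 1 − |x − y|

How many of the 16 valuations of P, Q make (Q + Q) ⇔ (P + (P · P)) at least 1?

P = 0, Q = 0 ↦ 1  ≥
P = 0, Q = 1/3 ↦ 2/3  <
P = 0, Q = 2/3 ↦ 1/3  <
P = 0, Q = 1 ↦ 0  <
P = 1/3, Q = 0 ↦ 2/3  <
P = 1/3, Q = 1/3 ↦ 1  ≥
P = 1/3, Q = 2/3 ↦ 2/3  <
P = 1/3, Q = 1 ↦ 1/3  <
P = 2/3, Q = 0 ↦ 1/3  <
P = 2/3, Q = 1/3 ↦ 2/3  <
P = 2/3, Q = 2/3 ↦ 1  ≥
P = 2/3, Q = 1 ↦ 2/3  <
P = 1, Q = 0 ↦ 0  <
P = 1, Q = 1/3 ↦ 1/3  <
P = 1, Q = 2/3 ↦ 2/3  <
P = 1, Q = 1 ↦ 1  ≥
So 4 of the 16 assignments meet the threshold.

4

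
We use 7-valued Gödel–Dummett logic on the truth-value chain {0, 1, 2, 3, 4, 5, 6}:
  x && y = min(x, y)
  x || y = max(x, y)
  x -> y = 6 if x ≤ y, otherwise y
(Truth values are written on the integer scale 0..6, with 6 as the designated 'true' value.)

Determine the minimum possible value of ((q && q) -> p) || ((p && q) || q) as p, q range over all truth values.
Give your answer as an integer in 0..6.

Take p = 0, q = 1:
q && q = 1 && 1 = 1
(q && q) -> p = 1 -> 0 = 0
p && q = 0 && 1 = 0
(p && q) || q = 0 || 1 = 1
((q && q) -> p) || ((p && q) || q) = 0 || 1 = 1
No assignment yields a value below 1, so this is the minimum.

1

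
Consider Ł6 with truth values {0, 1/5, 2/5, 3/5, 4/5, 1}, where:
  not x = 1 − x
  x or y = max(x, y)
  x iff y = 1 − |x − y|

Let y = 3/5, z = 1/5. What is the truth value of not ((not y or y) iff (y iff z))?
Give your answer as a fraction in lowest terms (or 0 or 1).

0

not y = not 3/5 = 2/5
not y or y = 2/5 or 3/5 = 3/5
y iff z = 3/5 iff 1/5 = 3/5
(not y or y) iff (y iff z) = 3/5 iff 3/5 = 1
not ((not y or y) iff (y iff z)) = not 1 = 0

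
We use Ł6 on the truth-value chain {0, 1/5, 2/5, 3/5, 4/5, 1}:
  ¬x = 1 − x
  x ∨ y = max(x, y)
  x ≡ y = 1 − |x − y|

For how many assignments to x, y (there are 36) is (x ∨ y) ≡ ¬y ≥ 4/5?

14

value 1: 3 assignments (counts)
value 4/5: 11 assignments (counts)
value 3/5: 4 assignments
value 2/5: 9 assignments
value 1/5: 2 assignments
value 0: 7 assignments
So 14 of the 36 assignments meet the threshold.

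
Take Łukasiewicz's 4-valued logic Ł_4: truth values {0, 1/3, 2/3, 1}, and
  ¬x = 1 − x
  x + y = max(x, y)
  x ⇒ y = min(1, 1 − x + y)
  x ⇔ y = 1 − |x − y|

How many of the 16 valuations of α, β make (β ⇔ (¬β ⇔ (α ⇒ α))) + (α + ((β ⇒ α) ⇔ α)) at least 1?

α = 0, β = 0 ↦ 0  <
α = 0, β = 1/3 ↦ 2/3  <
α = 0, β = 2/3 ↦ 2/3  <
α = 0, β = 1 ↦ 1  ≥
α = 1/3, β = 0 ↦ 1/3  <
α = 1/3, β = 1/3 ↦ 2/3  <
α = 1/3, β = 2/3 ↦ 2/3  <
α = 1/3, β = 1 ↦ 1  ≥
α = 2/3, β = 0 ↦ 2/3  <
α = 2/3, β = 1/3 ↦ 2/3  <
α = 2/3, β = 2/3 ↦ 2/3  <
α = 2/3, β = 1 ↦ 1  ≥
α = 1, β = 0 ↦ 1  ≥
α = 1, β = 1/3 ↦ 1  ≥
α = 1, β = 2/3 ↦ 1  ≥
α = 1, β = 1 ↦ 1  ≥
So 7 of the 16 assignments meet the threshold.

7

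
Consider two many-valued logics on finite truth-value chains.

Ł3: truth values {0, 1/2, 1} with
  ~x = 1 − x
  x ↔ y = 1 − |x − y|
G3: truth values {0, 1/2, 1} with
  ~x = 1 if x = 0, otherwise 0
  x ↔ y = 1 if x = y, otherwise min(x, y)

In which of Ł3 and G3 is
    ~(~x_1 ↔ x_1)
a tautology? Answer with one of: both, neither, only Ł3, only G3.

only G3

In Ł3: at x_1 = 1/2 the value is 0 — not a tautology.
In G3: every assignment gives 1 — tautology.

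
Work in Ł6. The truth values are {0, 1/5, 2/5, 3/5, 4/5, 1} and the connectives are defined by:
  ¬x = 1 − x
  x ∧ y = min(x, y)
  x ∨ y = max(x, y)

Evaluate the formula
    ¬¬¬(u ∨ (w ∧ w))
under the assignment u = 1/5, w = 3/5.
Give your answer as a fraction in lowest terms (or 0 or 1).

2/5

w ∧ w = 3/5 ∧ 3/5 = 3/5
u ∨ (w ∧ w) = 1/5 ∨ 3/5 = 3/5
¬(u ∨ (w ∧ w)) = ¬3/5 = 2/5
¬¬(u ∨ (w ∧ w)) = ¬2/5 = 3/5
¬¬¬(u ∨ (w ∧ w)) = ¬3/5 = 2/5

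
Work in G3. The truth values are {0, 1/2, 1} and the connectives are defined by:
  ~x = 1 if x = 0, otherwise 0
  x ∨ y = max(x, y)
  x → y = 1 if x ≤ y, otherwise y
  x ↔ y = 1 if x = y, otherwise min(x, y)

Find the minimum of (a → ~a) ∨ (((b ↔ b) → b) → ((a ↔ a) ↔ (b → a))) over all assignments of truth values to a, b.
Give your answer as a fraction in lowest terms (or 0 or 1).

Take a = 1/2, b = 1:
~a = ~1/2 = 0
a → ~a = 1/2 → 0 = 0
b ↔ b = 1 ↔ 1 = 1
(b ↔ b) → b = 1 → 1 = 1
a ↔ a = 1/2 ↔ 1/2 = 1
b → a = 1 → 1/2 = 1/2
(a ↔ a) ↔ (b → a) = 1 ↔ 1/2 = 1/2
((b ↔ b) → b) → ((a ↔ a) ↔ (b → a)) = 1 → 1/2 = 1/2
(a → ~a) ∨ (((b ↔ b) → b) → ((a ↔ a) ↔ (b → a))) = 0 ∨ 1/2 = 1/2
No assignment yields a value below 1/2, so this is the minimum.

1/2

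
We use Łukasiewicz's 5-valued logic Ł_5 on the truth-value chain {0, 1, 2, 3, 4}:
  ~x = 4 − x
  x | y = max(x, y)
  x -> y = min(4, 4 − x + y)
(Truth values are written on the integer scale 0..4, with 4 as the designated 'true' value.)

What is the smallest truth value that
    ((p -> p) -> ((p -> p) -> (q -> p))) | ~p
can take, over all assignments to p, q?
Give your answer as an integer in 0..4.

2

Take p = 2, q = 4:
p -> p = 2 -> 2 = 4
p -> p = 2 -> 2 = 4
q -> p = 4 -> 2 = 2
(p -> p) -> (q -> p) = 4 -> 2 = 2
(p -> p) -> ((p -> p) -> (q -> p)) = 4 -> 2 = 2
~p = ~2 = 2
((p -> p) -> ((p -> p) -> (q -> p))) | ~p = 2 | 2 = 2
No assignment yields a value below 2, so this is the minimum.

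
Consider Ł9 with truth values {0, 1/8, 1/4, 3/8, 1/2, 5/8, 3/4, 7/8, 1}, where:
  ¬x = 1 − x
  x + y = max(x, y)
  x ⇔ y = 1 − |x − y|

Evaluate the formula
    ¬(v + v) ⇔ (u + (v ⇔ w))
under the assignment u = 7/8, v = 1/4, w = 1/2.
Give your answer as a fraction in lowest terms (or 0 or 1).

7/8

v + v = 1/4 + 1/4 = 1/4
¬(v + v) = ¬1/4 = 3/4
v ⇔ w = 1/4 ⇔ 1/2 = 3/4
u + (v ⇔ w) = 7/8 + 3/4 = 7/8
¬(v + v) ⇔ (u + (v ⇔ w)) = 3/4 ⇔ 7/8 = 7/8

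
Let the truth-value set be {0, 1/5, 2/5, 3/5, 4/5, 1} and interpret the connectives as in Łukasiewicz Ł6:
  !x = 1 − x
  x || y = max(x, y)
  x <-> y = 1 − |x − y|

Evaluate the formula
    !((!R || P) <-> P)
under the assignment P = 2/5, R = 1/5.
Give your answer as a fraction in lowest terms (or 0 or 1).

2/5

!R = !1/5 = 4/5
!R || P = 4/5 || 2/5 = 4/5
(!R || P) <-> P = 4/5 <-> 2/5 = 3/5
!((!R || P) <-> P) = !3/5 = 2/5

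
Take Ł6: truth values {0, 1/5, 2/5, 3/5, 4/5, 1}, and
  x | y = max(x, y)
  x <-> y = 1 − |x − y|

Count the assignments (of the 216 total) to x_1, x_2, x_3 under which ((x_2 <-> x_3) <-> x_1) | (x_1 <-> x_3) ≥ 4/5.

147

value 1: 64 assignments (counts)
value 4/5: 83 assignments (counts)
value 3/5: 41 assignments
value 2/5: 18 assignments
value 1/5: 8 assignments
value 0: 2 assignments
So 147 of the 216 assignments meet the threshold.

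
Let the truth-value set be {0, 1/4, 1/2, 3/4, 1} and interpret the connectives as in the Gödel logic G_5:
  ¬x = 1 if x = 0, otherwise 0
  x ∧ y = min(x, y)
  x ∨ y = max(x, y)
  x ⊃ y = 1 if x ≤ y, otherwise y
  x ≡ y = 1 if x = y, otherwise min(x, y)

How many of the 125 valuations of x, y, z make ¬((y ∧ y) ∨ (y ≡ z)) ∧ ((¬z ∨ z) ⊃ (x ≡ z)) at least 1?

10

value 1: 10 assignments (counts)
value 3/4: 1 assignment
value 1/2: 2 assignments
value 1/4: 3 assignments
value 0: 109 assignments
So 10 of the 125 assignments meet the threshold.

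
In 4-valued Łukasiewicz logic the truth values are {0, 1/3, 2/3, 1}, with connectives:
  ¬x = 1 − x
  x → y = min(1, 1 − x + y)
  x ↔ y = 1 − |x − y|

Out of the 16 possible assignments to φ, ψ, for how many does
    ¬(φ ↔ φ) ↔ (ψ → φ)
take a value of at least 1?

1

φ = 0, ψ = 0 ↦ 0  <
φ = 0, ψ = 1/3 ↦ 1/3  <
φ = 0, ψ = 2/3 ↦ 2/3  <
φ = 0, ψ = 1 ↦ 1  ≥
φ = 1/3, ψ = 0 ↦ 0  <
φ = 1/3, ψ = 1/3 ↦ 0  <
φ = 1/3, ψ = 2/3 ↦ 1/3  <
φ = 1/3, ψ = 1 ↦ 2/3  <
φ = 2/3, ψ = 0 ↦ 0  <
φ = 2/3, ψ = 1/3 ↦ 0  <
φ = 2/3, ψ = 2/3 ↦ 0  <
φ = 2/3, ψ = 1 ↦ 1/3  <
φ = 1, ψ = 0 ↦ 0  <
φ = 1, ψ = 1/3 ↦ 0  <
φ = 1, ψ = 2/3 ↦ 0  <
φ = 1, ψ = 1 ↦ 0  <
So 1 of the 16 assignments meets the threshold.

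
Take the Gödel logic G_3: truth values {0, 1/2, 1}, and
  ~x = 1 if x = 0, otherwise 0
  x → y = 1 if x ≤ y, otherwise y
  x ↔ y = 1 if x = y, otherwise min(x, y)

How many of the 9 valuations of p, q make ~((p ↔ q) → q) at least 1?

1

p = 0, q = 0 ↦ 1  ≥
p = 0, q = 1/2 ↦ 0  <
p = 0, q = 1 ↦ 0  <
p = 1/2, q = 0 ↦ 0  <
p = 1/2, q = 1/2 ↦ 0  <
p = 1/2, q = 1 ↦ 0  <
p = 1, q = 0 ↦ 0  <
p = 1, q = 1/2 ↦ 0  <
p = 1, q = 1 ↦ 0  <
So 1 of the 9 assignments meets the threshold.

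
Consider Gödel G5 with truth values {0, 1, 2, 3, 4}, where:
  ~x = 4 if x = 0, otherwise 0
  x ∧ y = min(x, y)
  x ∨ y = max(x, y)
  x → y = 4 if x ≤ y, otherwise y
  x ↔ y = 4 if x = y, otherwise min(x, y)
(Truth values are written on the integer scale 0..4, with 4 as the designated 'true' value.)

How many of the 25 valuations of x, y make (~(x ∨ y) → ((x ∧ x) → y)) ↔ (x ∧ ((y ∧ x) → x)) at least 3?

value 4: 5 assignments (counts)
value 3: 5 assignments (counts)
value 2: 5 assignments
value 1: 5 assignments
value 0: 5 assignments
So 10 of the 25 assignments meet the threshold.

10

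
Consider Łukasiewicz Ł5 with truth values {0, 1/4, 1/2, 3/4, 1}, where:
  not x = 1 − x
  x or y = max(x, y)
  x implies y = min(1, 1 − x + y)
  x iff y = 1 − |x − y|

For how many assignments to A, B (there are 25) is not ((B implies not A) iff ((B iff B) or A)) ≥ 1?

value 1: 1 assignment (counts)
value 3/4: 2 assignments
value 1/2: 3 assignments
value 1/4: 4 assignments
value 0: 15 assignments
So 1 of the 25 assignments meets the threshold.

1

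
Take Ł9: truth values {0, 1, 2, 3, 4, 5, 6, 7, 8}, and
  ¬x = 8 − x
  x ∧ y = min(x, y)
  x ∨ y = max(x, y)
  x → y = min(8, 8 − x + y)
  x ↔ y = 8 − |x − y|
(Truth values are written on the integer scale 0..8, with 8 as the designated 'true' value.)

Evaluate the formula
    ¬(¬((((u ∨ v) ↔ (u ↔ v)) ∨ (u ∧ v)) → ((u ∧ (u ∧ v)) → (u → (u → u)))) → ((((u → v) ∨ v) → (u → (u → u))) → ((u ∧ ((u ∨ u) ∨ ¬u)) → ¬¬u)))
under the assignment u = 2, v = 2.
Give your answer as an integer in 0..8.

0

u ∨ v = 2 ∨ 2 = 2
u ↔ v = 2 ↔ 2 = 8
(u ∨ v) ↔ (u ↔ v) = 2 ↔ 8 = 2
u ∧ v = 2 ∧ 2 = 2
((u ∨ v) ↔ (u ↔ v)) ∨ (u ∧ v) = 2 ∨ 2 = 2
u ∧ v = 2 ∧ 2 = 2
u ∧ (u ∧ v) = 2 ∧ 2 = 2
u → u = 2 → 2 = 8
u → (u → u) = 2 → 8 = 8
(u ∧ (u ∧ v)) → (u → (u → u)) = 2 → 8 = 8
(((u ∨ v) ↔ (u ↔ v)) ∨ (u ∧ v)) → ((u ∧ (u ∧ v)) → (u → (u → u))) = 2 → 8 = 8
¬((((u ∨ v) ↔ (u ↔ v)) ∨ (u ∧ v)) → ((u ∧ (u ∧ v)) → (u → (u → u)))) = ¬8 = 0
u → v = 2 → 2 = 8
(u → v) ∨ v = 8 ∨ 2 = 8
u → u = 2 → 2 = 8
u → (u → u) = 2 → 8 = 8
((u → v) ∨ v) → (u → (u → u)) = 8 → 8 = 8
u ∨ u = 2 ∨ 2 = 2
¬u = ¬2 = 6
(u ∨ u) ∨ ¬u = 2 ∨ 6 = 6
u ∧ ((u ∨ u) ∨ ¬u) = 2 ∧ 6 = 2
¬u = ¬2 = 6
¬¬u = ¬6 = 2
(u ∧ ((u ∨ u) ∨ ¬u)) → ¬¬u = 2 → 2 = 8
(((u → v) ∨ v) → (u → (u → u))) → ((u ∧ ((u ∨ u) ∨ ¬u)) → ¬¬u) = 8 → 8 = 8
¬((((u ∨ v) ↔ (u ↔ v)) ∨ (u ∧ v)) → ((u ∧ (u ∧ v)) → (u → (u → u)))) → ((((u → v) ∨ v) → (u → (u → u))) → ((u ∧ ((u ∨ u) ∨ ¬u)) → ¬¬u)) = 0 → 8 = 8
¬(¬((((u ∨ v) ↔ (u ↔ v)) ∨ (u ∧ v)) → ((u ∧ (u ∧ v)) → (u → (u → u)))) → ((((u → v) ∨ v) → (u → (u → u))) → ((u ∧ ((u ∨ u) ∨ ¬u)) → ¬¬u))) = ¬8 = 0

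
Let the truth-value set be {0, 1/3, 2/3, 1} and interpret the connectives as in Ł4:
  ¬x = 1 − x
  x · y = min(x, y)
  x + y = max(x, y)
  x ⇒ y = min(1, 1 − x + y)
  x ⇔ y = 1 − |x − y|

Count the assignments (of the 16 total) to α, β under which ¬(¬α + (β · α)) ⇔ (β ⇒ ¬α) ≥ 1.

α = 0, β = 0 ↦ 0  <
α = 0, β = 1/3 ↦ 0  <
α = 0, β = 2/3 ↦ 0  <
α = 0, β = 1 ↦ 0  <
α = 1/3, β = 0 ↦ 1/3  <
α = 1/3, β = 1/3 ↦ 1/3  <
α = 1/3, β = 2/3 ↦ 1/3  <
α = 1/3, β = 1 ↦ 2/3  <
α = 2/3, β = 0 ↦ 2/3  <
α = 2/3, β = 1/3 ↦ 2/3  <
α = 2/3, β = 2/3 ↦ 2/3  <
α = 2/3, β = 1 ↦ 1  ≥
α = 1, β = 0 ↦ 1  ≥
α = 1, β = 1/3 ↦ 1  ≥
α = 1, β = 2/3 ↦ 1  ≥
α = 1, β = 1 ↦ 1  ≥
So 5 of the 16 assignments meet the threshold.

5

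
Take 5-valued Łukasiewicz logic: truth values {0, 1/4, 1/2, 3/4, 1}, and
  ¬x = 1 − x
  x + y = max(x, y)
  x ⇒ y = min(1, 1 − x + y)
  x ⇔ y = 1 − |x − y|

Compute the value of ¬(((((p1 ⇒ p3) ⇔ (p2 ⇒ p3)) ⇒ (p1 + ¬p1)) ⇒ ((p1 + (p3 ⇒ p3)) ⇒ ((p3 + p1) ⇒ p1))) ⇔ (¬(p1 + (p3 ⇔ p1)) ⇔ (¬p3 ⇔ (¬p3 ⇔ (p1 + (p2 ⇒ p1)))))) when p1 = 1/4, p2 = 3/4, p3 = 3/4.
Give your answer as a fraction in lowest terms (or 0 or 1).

1/4

p1 ⇒ p3 = 1/4 ⇒ 3/4 = 1
p2 ⇒ p3 = 3/4 ⇒ 3/4 = 1
(p1 ⇒ p3) ⇔ (p2 ⇒ p3) = 1 ⇔ 1 = 1
¬p1 = ¬1/4 = 3/4
p1 + ¬p1 = 1/4 + 3/4 = 3/4
((p1 ⇒ p3) ⇔ (p2 ⇒ p3)) ⇒ (p1 + ¬p1) = 1 ⇒ 3/4 = 3/4
p3 ⇒ p3 = 3/4 ⇒ 3/4 = 1
p1 + (p3 ⇒ p3) = 1/4 + 1 = 1
p3 + p1 = 3/4 + 1/4 = 3/4
(p3 + p1) ⇒ p1 = 3/4 ⇒ 1/4 = 1/2
(p1 + (p3 ⇒ p3)) ⇒ ((p3 + p1) ⇒ p1) = 1 ⇒ 1/2 = 1/2
(((p1 ⇒ p3) ⇔ (p2 ⇒ p3)) ⇒ (p1 + ¬p1)) ⇒ ((p1 + (p3 ⇒ p3)) ⇒ ((p3 + p1) ⇒ p1)) = 3/4 ⇒ 1/2 = 3/4
p3 ⇔ p1 = 3/4 ⇔ 1/4 = 1/2
p1 + (p3 ⇔ p1) = 1/4 + 1/2 = 1/2
¬(p1 + (p3 ⇔ p1)) = ¬1/2 = 1/2
¬p3 = ¬3/4 = 1/4
¬p3 = ¬3/4 = 1/4
p2 ⇒ p1 = 3/4 ⇒ 1/4 = 1/2
p1 + (p2 ⇒ p1) = 1/4 + 1/2 = 1/2
¬p3 ⇔ (p1 + (p2 ⇒ p1)) = 1/4 ⇔ 1/2 = 3/4
¬p3 ⇔ (¬p3 ⇔ (p1 + (p2 ⇒ p1))) = 1/4 ⇔ 3/4 = 1/2
¬(p1 + (p3 ⇔ p1)) ⇔ (¬p3 ⇔ (¬p3 ⇔ (p1 + (p2 ⇒ p1)))) = 1/2 ⇔ 1/2 = 1
((((p1 ⇒ p3) ⇔ (p2 ⇒ p3)) ⇒ (p1 + ¬p1)) ⇒ ((p1 + (p3 ⇒ p3)) ⇒ ((p3 + p1) ⇒ p1))) ⇔ (¬(p1 + (p3 ⇔ p1)) ⇔ (¬p3 ⇔ (¬p3 ⇔ (p1 + (p2 ⇒ p1))))) = 3/4 ⇔ 1 = 3/4
¬(((((p1 ⇒ p3) ⇔ (p2 ⇒ p3)) ⇒ (p1 + ¬p1)) ⇒ ((p1 + (p3 ⇒ p3)) ⇒ ((p3 + p1) ⇒ p1))) ⇔ (¬(p1 + (p3 ⇔ p1)) ⇔ (¬p3 ⇔ (¬p3 ⇔ (p1 + (p2 ⇒ p1)))))) = ¬3/4 = 1/4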